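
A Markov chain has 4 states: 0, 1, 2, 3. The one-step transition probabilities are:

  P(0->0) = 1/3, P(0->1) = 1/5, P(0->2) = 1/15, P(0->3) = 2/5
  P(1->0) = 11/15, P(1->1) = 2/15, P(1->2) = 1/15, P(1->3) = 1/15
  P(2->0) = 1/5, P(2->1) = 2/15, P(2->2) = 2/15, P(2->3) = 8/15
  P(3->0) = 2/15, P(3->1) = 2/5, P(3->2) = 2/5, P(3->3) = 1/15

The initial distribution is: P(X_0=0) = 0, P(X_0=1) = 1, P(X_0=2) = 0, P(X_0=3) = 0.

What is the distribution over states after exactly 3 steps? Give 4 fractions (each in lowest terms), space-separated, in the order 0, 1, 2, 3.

Propagating the distribution step by step (d_{t+1} = d_t * P):
d_0 = (0=0, 1=1, 2=0, 3=0)
  d_1[0] = 0*1/3 + 1*11/15 + 0*1/5 + 0*2/15 = 11/15
  d_1[1] = 0*1/5 + 1*2/15 + 0*2/15 + 0*2/5 = 2/15
  d_1[2] = 0*1/15 + 1*1/15 + 0*2/15 + 0*2/5 = 1/15
  d_1[3] = 0*2/5 + 1*1/15 + 0*8/15 + 0*1/15 = 1/15
d_1 = (0=11/15, 1=2/15, 2=1/15, 3=1/15)
  d_2[0] = 11/15*1/3 + 2/15*11/15 + 1/15*1/5 + 1/15*2/15 = 82/225
  d_2[1] = 11/15*1/5 + 2/15*2/15 + 1/15*2/15 + 1/15*2/5 = 1/5
  d_2[2] = 11/15*1/15 + 2/15*1/15 + 1/15*2/15 + 1/15*2/5 = 7/75
  d_2[3] = 11/15*2/5 + 2/15*1/15 + 1/15*8/15 + 1/15*1/15 = 77/225
d_2 = (0=82/225, 1=1/5, 2=7/75, 3=77/225)
  d_3[0] = 82/225*1/3 + 1/5*11/15 + 7/75*1/5 + 77/225*2/15 = 374/1125
  d_3[1] = 82/225*1/5 + 1/5*2/15 + 7/75*2/15 + 77/225*2/5 = 56/225
  d_3[2] = 82/225*1/15 + 1/5*1/15 + 7/75*2/15 + 77/225*2/5 = 631/3375
  d_3[3] = 82/225*2/5 + 1/5*1/15 + 7/75*8/15 + 77/225*1/15 = 782/3375
d_3 = (0=374/1125, 1=56/225, 2=631/3375, 3=782/3375)

Answer: 374/1125 56/225 631/3375 782/3375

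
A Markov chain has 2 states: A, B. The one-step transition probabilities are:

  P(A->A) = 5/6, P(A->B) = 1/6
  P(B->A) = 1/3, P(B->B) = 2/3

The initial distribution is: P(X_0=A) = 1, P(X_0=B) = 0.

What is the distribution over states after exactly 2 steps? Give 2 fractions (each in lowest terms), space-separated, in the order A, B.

Answer: 3/4 1/4

Derivation:
Propagating the distribution step by step (d_{t+1} = d_t * P):
d_0 = (A=1, B=0)
  d_1[A] = 1*5/6 + 0*1/3 = 5/6
  d_1[B] = 1*1/6 + 0*2/3 = 1/6
d_1 = (A=5/6, B=1/6)
  d_2[A] = 5/6*5/6 + 1/6*1/3 = 3/4
  d_2[B] = 5/6*1/6 + 1/6*2/3 = 1/4
d_2 = (A=3/4, B=1/4)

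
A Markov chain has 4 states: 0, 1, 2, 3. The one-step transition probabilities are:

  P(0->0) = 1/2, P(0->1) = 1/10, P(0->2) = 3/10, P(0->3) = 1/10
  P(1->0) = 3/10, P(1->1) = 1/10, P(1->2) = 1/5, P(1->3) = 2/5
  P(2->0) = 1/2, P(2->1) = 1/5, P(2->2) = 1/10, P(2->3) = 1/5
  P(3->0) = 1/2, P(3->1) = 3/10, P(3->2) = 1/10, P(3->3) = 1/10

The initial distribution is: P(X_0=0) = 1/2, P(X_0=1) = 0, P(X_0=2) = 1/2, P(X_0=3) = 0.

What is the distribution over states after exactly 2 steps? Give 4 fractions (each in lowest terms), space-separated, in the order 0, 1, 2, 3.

Answer: 47/100 3/20 43/200 33/200

Derivation:
Propagating the distribution step by step (d_{t+1} = d_t * P):
d_0 = (0=1/2, 1=0, 2=1/2, 3=0)
  d_1[0] = 1/2*1/2 + 0*3/10 + 1/2*1/2 + 0*1/2 = 1/2
  d_1[1] = 1/2*1/10 + 0*1/10 + 1/2*1/5 + 0*3/10 = 3/20
  d_1[2] = 1/2*3/10 + 0*1/5 + 1/2*1/10 + 0*1/10 = 1/5
  d_1[3] = 1/2*1/10 + 0*2/5 + 1/2*1/5 + 0*1/10 = 3/20
d_1 = (0=1/2, 1=3/20, 2=1/5, 3=3/20)
  d_2[0] = 1/2*1/2 + 3/20*3/10 + 1/5*1/2 + 3/20*1/2 = 47/100
  d_2[1] = 1/2*1/10 + 3/20*1/10 + 1/5*1/5 + 3/20*3/10 = 3/20
  d_2[2] = 1/2*3/10 + 3/20*1/5 + 1/5*1/10 + 3/20*1/10 = 43/200
  d_2[3] = 1/2*1/10 + 3/20*2/5 + 1/5*1/5 + 3/20*1/10 = 33/200
d_2 = (0=47/100, 1=3/20, 2=43/200, 3=33/200)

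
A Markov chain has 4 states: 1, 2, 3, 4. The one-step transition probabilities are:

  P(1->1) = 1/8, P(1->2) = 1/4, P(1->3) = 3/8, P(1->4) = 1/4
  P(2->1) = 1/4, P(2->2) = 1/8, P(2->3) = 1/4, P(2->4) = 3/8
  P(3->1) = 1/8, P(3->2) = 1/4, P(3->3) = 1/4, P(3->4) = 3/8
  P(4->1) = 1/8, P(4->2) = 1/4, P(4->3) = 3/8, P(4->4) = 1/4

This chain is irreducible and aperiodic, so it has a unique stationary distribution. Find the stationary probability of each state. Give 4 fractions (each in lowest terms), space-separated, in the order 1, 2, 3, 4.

Answer: 11/72 2/9 25/81 205/648

Derivation:
The stationary distribution satisfies pi = pi * P, i.e.:
  pi_1 = 1/8*pi_1 + 1/4*pi_2 + 1/8*pi_3 + 1/8*pi_4
  pi_2 = 1/4*pi_1 + 1/8*pi_2 + 1/4*pi_3 + 1/4*pi_4
  pi_3 = 3/8*pi_1 + 1/4*pi_2 + 1/4*pi_3 + 3/8*pi_4
  pi_4 = 1/4*pi_1 + 3/8*pi_2 + 3/8*pi_3 + 1/4*pi_4
with normalization: pi_1 + pi_2 + pi_3 + pi_4 = 1.

Using the first 3 balance equations plus normalization, the linear system A*pi = b is:
  [-7/8, 1/4, 1/8, 1/8] . pi = 0
  [1/4, -7/8, 1/4, 1/4] . pi = 0
  [3/8, 1/4, -3/4, 3/8] . pi = 0
  [1, 1, 1, 1] . pi = 1

Solving yields:
  pi_1 = 11/72
  pi_2 = 2/9
  pi_3 = 25/81
  pi_4 = 205/648

Verification (pi * P):
  11/72*1/8 + 2/9*1/4 + 25/81*1/8 + 205/648*1/8 = 11/72 = pi_1  (ok)
  11/72*1/4 + 2/9*1/8 + 25/81*1/4 + 205/648*1/4 = 2/9 = pi_2  (ok)
  11/72*3/8 + 2/9*1/4 + 25/81*1/4 + 205/648*3/8 = 25/81 = pi_3  (ok)
  11/72*1/4 + 2/9*3/8 + 25/81*3/8 + 205/648*1/4 = 205/648 = pi_4  (ok)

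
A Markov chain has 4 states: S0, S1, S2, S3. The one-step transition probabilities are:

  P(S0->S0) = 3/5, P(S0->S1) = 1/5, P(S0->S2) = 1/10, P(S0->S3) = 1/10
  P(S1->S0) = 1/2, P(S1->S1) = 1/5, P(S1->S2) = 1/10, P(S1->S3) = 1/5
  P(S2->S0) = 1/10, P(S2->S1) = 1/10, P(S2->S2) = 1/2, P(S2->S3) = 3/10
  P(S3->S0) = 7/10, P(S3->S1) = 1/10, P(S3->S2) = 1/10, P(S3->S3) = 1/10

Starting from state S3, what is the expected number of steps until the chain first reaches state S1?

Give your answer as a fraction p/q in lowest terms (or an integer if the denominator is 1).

Answer: 110/17

Derivation:
Let h_i = expected steps to first reach S1 from state i.
Boundary: h_S1 = 0.
First-step equations for the other states:
  h_S0 = 1 + 3/5*h_S0 + 1/5*h_S1 + 1/10*h_S2 + 1/10*h_S3
  h_S2 = 1 + 1/10*h_S0 + 1/10*h_S1 + 1/2*h_S2 + 3/10*h_S3
  h_S3 = 1 + 7/10*h_S0 + 1/10*h_S1 + 1/10*h_S2 + 1/10*h_S3

Substituting h_S1 = 0 and rearranging gives the linear system (I - Q) h = 1:
  [2/5, -1/10, -1/10] . (h_S0, h_S2, h_S3) = 1
  [-1/10, 1/2, -3/10] . (h_S0, h_S2, h_S3) = 1
  [-7/10, -1/10, 9/10] . (h_S0, h_S2, h_S3) = 1

Solving yields:
  h_S0 = 100/17
  h_S2 = 120/17
  h_S3 = 110/17

Starting state is S3, so the expected hitting time is h_S3 = 110/17.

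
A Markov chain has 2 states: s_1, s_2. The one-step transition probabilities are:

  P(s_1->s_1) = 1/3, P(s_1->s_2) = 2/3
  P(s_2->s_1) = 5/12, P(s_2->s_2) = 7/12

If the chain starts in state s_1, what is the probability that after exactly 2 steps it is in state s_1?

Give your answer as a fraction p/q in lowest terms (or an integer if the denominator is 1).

Answer: 7/18

Derivation:
Computing P^2 by repeated multiplication:
P^1 =
  s_1: [1/3, 2/3]
  s_2: [5/12, 7/12]
P^2 =
  s_1: [7/18, 11/18]
  s_2: [55/144, 89/144]

(P^2)[s_1 -> s_1] = 7/18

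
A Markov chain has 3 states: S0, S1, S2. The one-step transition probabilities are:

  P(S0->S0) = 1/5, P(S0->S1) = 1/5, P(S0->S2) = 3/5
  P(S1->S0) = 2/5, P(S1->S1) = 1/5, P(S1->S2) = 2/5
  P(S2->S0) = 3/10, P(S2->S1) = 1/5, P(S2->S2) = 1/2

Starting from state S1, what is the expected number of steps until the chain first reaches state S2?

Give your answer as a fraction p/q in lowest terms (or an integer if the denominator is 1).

Let h_i = expected steps to first reach S2 from state i.
Boundary: h_S2 = 0.
First-step equations for the other states:
  h_S0 = 1 + 1/5*h_S0 + 1/5*h_S1 + 3/5*h_S2
  h_S1 = 1 + 2/5*h_S0 + 1/5*h_S1 + 2/5*h_S2

Substituting h_S2 = 0 and rearranging gives the linear system (I - Q) h = 1:
  [4/5, -1/5] . (h_S0, h_S1) = 1
  [-2/5, 4/5] . (h_S0, h_S1) = 1

Solving yields:
  h_S0 = 25/14
  h_S1 = 15/7

Starting state is S1, so the expected hitting time is h_S1 = 15/7.

Answer: 15/7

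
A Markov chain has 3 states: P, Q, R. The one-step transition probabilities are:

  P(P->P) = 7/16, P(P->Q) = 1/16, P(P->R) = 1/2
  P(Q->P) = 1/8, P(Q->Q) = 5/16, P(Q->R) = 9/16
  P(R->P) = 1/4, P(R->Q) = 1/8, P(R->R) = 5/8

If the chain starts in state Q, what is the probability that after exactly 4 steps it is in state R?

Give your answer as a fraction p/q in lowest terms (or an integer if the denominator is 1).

Answer: 38145/65536

Derivation:
Computing P^4 by repeated multiplication:
P^1 =
  P: [7/16, 1/16, 1/2]
  Q: [1/8, 5/16, 9/16]
  R: [1/4, 1/8, 5/8]
P^2 =
  P: [83/256, 7/64, 145/256]
  Q: [15/64, 45/256, 151/256]
  R: [9/32, 17/128, 75/128]
P^3 =
  P: [1217/4096, 513/4096, 1183/2048]
  Q: [557/2048, 587/4096, 2395/4096]
  R: [293/1024, 271/2048, 1191/2048]
P^4 =
  P: [19009/65536, 4257/32768, 38013/65536]
  Q: [2319/8192, 8839/65536, 38145/65536]
  R: [147/512, 4323/32768, 19037/32768]

(P^4)[Q -> R] = 38145/65536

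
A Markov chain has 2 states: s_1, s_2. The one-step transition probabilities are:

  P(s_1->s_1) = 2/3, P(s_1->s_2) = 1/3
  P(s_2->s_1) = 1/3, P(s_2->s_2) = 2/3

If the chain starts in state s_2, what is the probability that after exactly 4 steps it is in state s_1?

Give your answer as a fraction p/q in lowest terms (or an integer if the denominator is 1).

Answer: 40/81

Derivation:
Computing P^4 by repeated multiplication:
P^1 =
  s_1: [2/3, 1/3]
  s_2: [1/3, 2/3]
P^2 =
  s_1: [5/9, 4/9]
  s_2: [4/9, 5/9]
P^3 =
  s_1: [14/27, 13/27]
  s_2: [13/27, 14/27]
P^4 =
  s_1: [41/81, 40/81]
  s_2: [40/81, 41/81]

(P^4)[s_2 -> s_1] = 40/81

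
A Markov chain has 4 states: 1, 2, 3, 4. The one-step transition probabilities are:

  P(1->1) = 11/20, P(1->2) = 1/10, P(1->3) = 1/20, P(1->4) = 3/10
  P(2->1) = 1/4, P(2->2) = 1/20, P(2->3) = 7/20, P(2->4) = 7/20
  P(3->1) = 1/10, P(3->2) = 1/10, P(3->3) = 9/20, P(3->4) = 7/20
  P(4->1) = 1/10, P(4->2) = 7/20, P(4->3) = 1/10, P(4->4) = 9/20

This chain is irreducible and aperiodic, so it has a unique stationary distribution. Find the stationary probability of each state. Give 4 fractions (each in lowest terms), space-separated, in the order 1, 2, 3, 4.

Answer: 323/1391 257/1391 288/1391 523/1391

Derivation:
The stationary distribution satisfies pi = pi * P, i.e.:
  pi_1 = 11/20*pi_1 + 1/4*pi_2 + 1/10*pi_3 + 1/10*pi_4
  pi_2 = 1/10*pi_1 + 1/20*pi_2 + 1/10*pi_3 + 7/20*pi_4
  pi_3 = 1/20*pi_1 + 7/20*pi_2 + 9/20*pi_3 + 1/10*pi_4
  pi_4 = 3/10*pi_1 + 7/20*pi_2 + 7/20*pi_3 + 9/20*pi_4
with normalization: pi_1 + pi_2 + pi_3 + pi_4 = 1.

Using the first 3 balance equations plus normalization, the linear system A*pi = b is:
  [-9/20, 1/4, 1/10, 1/10] . pi = 0
  [1/10, -19/20, 1/10, 7/20] . pi = 0
  [1/20, 7/20, -11/20, 1/10] . pi = 0
  [1, 1, 1, 1] . pi = 1

Solving yields:
  pi_1 = 323/1391
  pi_2 = 257/1391
  pi_3 = 288/1391
  pi_4 = 523/1391

Verification (pi * P):
  323/1391*11/20 + 257/1391*1/4 + 288/1391*1/10 + 523/1391*1/10 = 323/1391 = pi_1  (ok)
  323/1391*1/10 + 257/1391*1/20 + 288/1391*1/10 + 523/1391*7/20 = 257/1391 = pi_2  (ok)
  323/1391*1/20 + 257/1391*7/20 + 288/1391*9/20 + 523/1391*1/10 = 288/1391 = pi_3  (ok)
  323/1391*3/10 + 257/1391*7/20 + 288/1391*7/20 + 523/1391*9/20 = 523/1391 = pi_4  (ok)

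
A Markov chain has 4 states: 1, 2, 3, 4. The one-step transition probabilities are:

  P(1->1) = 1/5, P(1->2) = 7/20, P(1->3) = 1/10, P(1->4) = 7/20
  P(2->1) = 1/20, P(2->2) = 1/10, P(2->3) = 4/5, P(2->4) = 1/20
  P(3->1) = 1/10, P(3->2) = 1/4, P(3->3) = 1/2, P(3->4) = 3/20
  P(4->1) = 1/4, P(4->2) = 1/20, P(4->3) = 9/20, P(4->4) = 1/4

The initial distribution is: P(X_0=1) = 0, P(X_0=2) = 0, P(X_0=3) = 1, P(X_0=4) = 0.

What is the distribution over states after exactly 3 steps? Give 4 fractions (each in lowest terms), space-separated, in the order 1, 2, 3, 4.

Answer: 1011/8000 1609/8000 2007/4000 683/4000

Derivation:
Propagating the distribution step by step (d_{t+1} = d_t * P):
d_0 = (1=0, 2=0, 3=1, 4=0)
  d_1[1] = 0*1/5 + 0*1/20 + 1*1/10 + 0*1/4 = 1/10
  d_1[2] = 0*7/20 + 0*1/10 + 1*1/4 + 0*1/20 = 1/4
  d_1[3] = 0*1/10 + 0*4/5 + 1*1/2 + 0*9/20 = 1/2
  d_1[4] = 0*7/20 + 0*1/20 + 1*3/20 + 0*1/4 = 3/20
d_1 = (1=1/10, 2=1/4, 3=1/2, 4=3/20)
  d_2[1] = 1/10*1/5 + 1/4*1/20 + 1/2*1/10 + 3/20*1/4 = 3/25
  d_2[2] = 1/10*7/20 + 1/4*1/10 + 1/2*1/4 + 3/20*1/20 = 77/400
  d_2[3] = 1/10*1/10 + 1/4*4/5 + 1/2*1/2 + 3/20*9/20 = 211/400
  d_2[4] = 1/10*7/20 + 1/4*1/20 + 1/2*3/20 + 3/20*1/4 = 4/25
d_2 = (1=3/25, 2=77/400, 3=211/400, 4=4/25)
  d_3[1] = 3/25*1/5 + 77/400*1/20 + 211/400*1/10 + 4/25*1/4 = 1011/8000
  d_3[2] = 3/25*7/20 + 77/400*1/10 + 211/400*1/4 + 4/25*1/20 = 1609/8000
  d_3[3] = 3/25*1/10 + 77/400*4/5 + 211/400*1/2 + 4/25*9/20 = 2007/4000
  d_3[4] = 3/25*7/20 + 77/400*1/20 + 211/400*3/20 + 4/25*1/4 = 683/4000
d_3 = (1=1011/8000, 2=1609/8000, 3=2007/4000, 4=683/4000)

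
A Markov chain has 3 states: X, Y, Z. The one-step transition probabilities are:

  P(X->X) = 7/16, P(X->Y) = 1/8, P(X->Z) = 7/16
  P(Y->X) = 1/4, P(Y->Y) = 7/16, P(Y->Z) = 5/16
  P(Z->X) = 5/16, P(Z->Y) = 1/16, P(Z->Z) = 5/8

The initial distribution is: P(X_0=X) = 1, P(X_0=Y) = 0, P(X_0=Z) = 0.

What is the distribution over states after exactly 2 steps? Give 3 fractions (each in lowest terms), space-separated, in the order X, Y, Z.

Propagating the distribution step by step (d_{t+1} = d_t * P):
d_0 = (X=1, Y=0, Z=0)
  d_1[X] = 1*7/16 + 0*1/4 + 0*5/16 = 7/16
  d_1[Y] = 1*1/8 + 0*7/16 + 0*1/16 = 1/8
  d_1[Z] = 1*7/16 + 0*5/16 + 0*5/8 = 7/16
d_1 = (X=7/16, Y=1/8, Z=7/16)
  d_2[X] = 7/16*7/16 + 1/8*1/4 + 7/16*5/16 = 23/64
  d_2[Y] = 7/16*1/8 + 1/8*7/16 + 7/16*1/16 = 35/256
  d_2[Z] = 7/16*7/16 + 1/8*5/16 + 7/16*5/8 = 129/256
d_2 = (X=23/64, Y=35/256, Z=129/256)

Answer: 23/64 35/256 129/256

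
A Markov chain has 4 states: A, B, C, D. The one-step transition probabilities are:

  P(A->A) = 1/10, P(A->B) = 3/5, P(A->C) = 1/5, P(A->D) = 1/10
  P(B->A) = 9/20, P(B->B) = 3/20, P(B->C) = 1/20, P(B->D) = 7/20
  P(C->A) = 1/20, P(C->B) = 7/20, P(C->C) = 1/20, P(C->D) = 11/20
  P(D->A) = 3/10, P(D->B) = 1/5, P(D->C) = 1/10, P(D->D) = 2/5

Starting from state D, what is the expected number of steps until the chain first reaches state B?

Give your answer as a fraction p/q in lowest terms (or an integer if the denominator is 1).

Answer: 2570/791

Derivation:
Let h_i = expected steps to first reach B from state i.
Boundary: h_B = 0.
First-step equations for the other states:
  h_A = 1 + 1/10*h_A + 3/5*h_B + 1/5*h_C + 1/10*h_D
  h_C = 1 + 1/20*h_A + 7/20*h_B + 1/20*h_C + 11/20*h_D
  h_D = 1 + 3/10*h_A + 1/5*h_B + 1/10*h_C + 2/5*h_D

Substituting h_B = 0 and rearranging gives the linear system (I - Q) h = 1:
  [9/10, -1/5, -1/10] . (h_A, h_C, h_D) = 1
  [-1/20, 19/20, -11/20] . (h_A, h_C, h_D) = 1
  [-3/10, -1/10, 3/5] . (h_A, h_C, h_D) = 1

Solving yields:
  h_A = 1700/791
  h_C = 2410/791
  h_D = 2570/791

Starting state is D, so the expected hitting time is h_D = 2570/791.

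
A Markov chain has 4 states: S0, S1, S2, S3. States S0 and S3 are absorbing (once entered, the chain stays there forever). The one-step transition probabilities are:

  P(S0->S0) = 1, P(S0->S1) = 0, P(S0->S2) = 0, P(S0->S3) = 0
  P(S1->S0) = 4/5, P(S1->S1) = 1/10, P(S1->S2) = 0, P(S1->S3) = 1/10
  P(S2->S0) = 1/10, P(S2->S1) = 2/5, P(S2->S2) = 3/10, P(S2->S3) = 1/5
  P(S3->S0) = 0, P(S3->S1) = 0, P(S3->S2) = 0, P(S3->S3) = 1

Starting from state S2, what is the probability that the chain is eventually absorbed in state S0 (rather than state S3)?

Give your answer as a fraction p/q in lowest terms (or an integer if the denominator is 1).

Let a_i = P(absorbed in S0 | start in state i).
Boundary conditions: a_S0 = 1, a_S3 = 0.
For each transient state i, a_i = sum_j P(i->j) * a_j:
  a_S1 = 4/5*a_S0 + 1/10*a_S1 + 0*a_S2 + 1/10*a_S3
  a_S2 = 1/10*a_S0 + 2/5*a_S1 + 3/10*a_S2 + 1/5*a_S3

Substituting a_S0 = 1 and a_S3 = 0, rearrange to (I - Q) a = r where r[i] = P(i -> S0):
  [9/10, 0] . (a_S1, a_S2) = 4/5
  [-2/5, 7/10] . (a_S1, a_S2) = 1/10

Solving yields:
  a_S1 = 8/9
  a_S2 = 41/63

Starting state is S2, so the absorption probability is a_S2 = 41/63.

Answer: 41/63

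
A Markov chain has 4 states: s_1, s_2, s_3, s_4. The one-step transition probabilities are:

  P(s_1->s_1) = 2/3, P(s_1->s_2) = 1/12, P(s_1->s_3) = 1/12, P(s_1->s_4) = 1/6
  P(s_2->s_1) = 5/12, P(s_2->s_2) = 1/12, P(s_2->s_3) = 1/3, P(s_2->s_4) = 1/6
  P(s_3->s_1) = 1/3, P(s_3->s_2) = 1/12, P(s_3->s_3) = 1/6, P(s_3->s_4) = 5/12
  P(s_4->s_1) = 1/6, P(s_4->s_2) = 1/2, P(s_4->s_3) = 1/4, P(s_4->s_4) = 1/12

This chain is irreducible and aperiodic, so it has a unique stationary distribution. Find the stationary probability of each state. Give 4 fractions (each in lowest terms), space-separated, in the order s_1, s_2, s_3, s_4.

The stationary distribution satisfies pi = pi * P, i.e.:
  pi_s_1 = 2/3*pi_s_1 + 5/12*pi_s_2 + 1/3*pi_s_3 + 1/6*pi_s_4
  pi_s_2 = 1/12*pi_s_1 + 1/12*pi_s_2 + 1/12*pi_s_3 + 1/2*pi_s_4
  pi_s_3 = 1/12*pi_s_1 + 1/3*pi_s_2 + 1/6*pi_s_3 + 1/4*pi_s_4
  pi_s_4 = 1/6*pi_s_1 + 1/6*pi_s_2 + 5/12*pi_s_3 + 1/12*pi_s_4
with normalization: pi_s_1 + pi_s_2 + pi_s_3 + pi_s_4 = 1.

Using the first 3 balance equations plus normalization, the linear system A*pi = b is:
  [-1/3, 5/12, 1/3, 1/6] . pi = 0
  [1/12, -11/12, 1/12, 1/2] . pi = 0
  [1/12, 1/3, -5/6, 1/4] . pi = 0
  [1, 1, 1, 1] . pi = 1

Solving yields:
  pi_s_1 = 755/1599
  pi_s_2 = 262/1599
  pi_s_3 = 7/41
  pi_s_4 = 103/533

Verification (pi * P):
  755/1599*2/3 + 262/1599*5/12 + 7/41*1/3 + 103/533*1/6 = 755/1599 = pi_s_1  (ok)
  755/1599*1/12 + 262/1599*1/12 + 7/41*1/12 + 103/533*1/2 = 262/1599 = pi_s_2  (ok)
  755/1599*1/12 + 262/1599*1/3 + 7/41*1/6 + 103/533*1/4 = 7/41 = pi_s_3  (ok)
  755/1599*1/6 + 262/1599*1/6 + 7/41*5/12 + 103/533*1/12 = 103/533 = pi_s_4  (ok)

Answer: 755/1599 262/1599 7/41 103/533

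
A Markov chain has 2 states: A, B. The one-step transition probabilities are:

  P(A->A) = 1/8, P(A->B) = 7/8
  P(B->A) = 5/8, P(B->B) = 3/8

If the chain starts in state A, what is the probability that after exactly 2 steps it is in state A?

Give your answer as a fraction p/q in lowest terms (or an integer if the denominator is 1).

Computing P^2 by repeated multiplication:
P^1 =
  A: [1/8, 7/8]
  B: [5/8, 3/8]
P^2 =
  A: [9/16, 7/16]
  B: [5/16, 11/16]

(P^2)[A -> A] = 9/16

Answer: 9/16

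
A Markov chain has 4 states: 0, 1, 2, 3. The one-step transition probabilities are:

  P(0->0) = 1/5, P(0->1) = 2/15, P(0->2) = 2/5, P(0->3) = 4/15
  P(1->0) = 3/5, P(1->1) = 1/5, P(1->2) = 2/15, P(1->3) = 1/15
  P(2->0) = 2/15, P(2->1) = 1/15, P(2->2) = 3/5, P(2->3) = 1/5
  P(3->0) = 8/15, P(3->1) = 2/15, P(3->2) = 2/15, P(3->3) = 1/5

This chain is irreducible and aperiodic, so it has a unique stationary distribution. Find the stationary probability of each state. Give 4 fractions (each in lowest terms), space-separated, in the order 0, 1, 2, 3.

The stationary distribution satisfies pi = pi * P, i.e.:
  pi_0 = 1/5*pi_0 + 3/5*pi_1 + 2/15*pi_2 + 8/15*pi_3
  pi_1 = 2/15*pi_0 + 1/5*pi_1 + 1/15*pi_2 + 2/15*pi_3
  pi_2 = 2/5*pi_0 + 2/15*pi_1 + 3/5*pi_2 + 2/15*pi_3
  pi_3 = 4/15*pi_0 + 1/15*pi_1 + 1/5*pi_2 + 1/5*pi_3
with normalization: pi_0 + pi_1 + pi_2 + pi_3 = 1.

Using the first 3 balance equations plus normalization, the linear system A*pi = b is:
  [-4/5, 3/5, 2/15, 8/15] . pi = 0
  [2/15, -4/5, 1/15, 2/15] . pi = 0
  [2/5, 2/15, -2/5, 2/15] . pi = 0
  [1, 1, 1, 1] . pi = 1

Solving yields:
  pi_0 = 371/1290
  pi_1 = 74/645
  pi_2 = 254/645
  pi_3 = 263/1290

Verification (pi * P):
  371/1290*1/5 + 74/645*3/5 + 254/645*2/15 + 263/1290*8/15 = 371/1290 = pi_0  (ok)
  371/1290*2/15 + 74/645*1/5 + 254/645*1/15 + 263/1290*2/15 = 74/645 = pi_1  (ok)
  371/1290*2/5 + 74/645*2/15 + 254/645*3/5 + 263/1290*2/15 = 254/645 = pi_2  (ok)
  371/1290*4/15 + 74/645*1/15 + 254/645*1/5 + 263/1290*1/5 = 263/1290 = pi_3  (ok)

Answer: 371/1290 74/645 254/645 263/1290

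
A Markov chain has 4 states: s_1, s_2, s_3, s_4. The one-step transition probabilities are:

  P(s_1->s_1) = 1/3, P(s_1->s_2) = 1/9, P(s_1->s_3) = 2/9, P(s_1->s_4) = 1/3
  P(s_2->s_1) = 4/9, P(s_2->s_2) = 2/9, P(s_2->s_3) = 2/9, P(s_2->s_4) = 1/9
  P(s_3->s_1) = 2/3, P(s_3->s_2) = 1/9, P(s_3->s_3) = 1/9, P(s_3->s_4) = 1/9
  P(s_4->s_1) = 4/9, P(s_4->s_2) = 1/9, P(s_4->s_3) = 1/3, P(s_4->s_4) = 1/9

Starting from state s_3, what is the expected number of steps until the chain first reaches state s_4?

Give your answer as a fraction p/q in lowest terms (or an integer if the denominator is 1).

Let h_i = expected steps to first reach s_4 from state i.
Boundary: h_s_4 = 0.
First-step equations for the other states:
  h_s_1 = 1 + 1/3*h_s_1 + 1/9*h_s_2 + 2/9*h_s_3 + 1/3*h_s_4
  h_s_2 = 1 + 4/9*h_s_1 + 2/9*h_s_2 + 2/9*h_s_3 + 1/9*h_s_4
  h_s_3 = 1 + 2/3*h_s_1 + 1/9*h_s_2 + 1/9*h_s_3 + 1/9*h_s_4

Substituting h_s_4 = 0 and rearranging gives the linear system (I - Q) h = 1:
  [2/3, -1/9, -2/9] . (h_s_1, h_s_2, h_s_3) = 1
  [-4/9, 7/9, -2/9] . (h_s_1, h_s_2, h_s_3) = 1
  [-2/3, -1/9, 8/9] . (h_s_1, h_s_2, h_s_3) = 1

Solving yields:
  h_s_1 = 180/47
  h_s_2 = 225/47
  h_s_3 = 216/47

Starting state is s_3, so the expected hitting time is h_s_3 = 216/47.

Answer: 216/47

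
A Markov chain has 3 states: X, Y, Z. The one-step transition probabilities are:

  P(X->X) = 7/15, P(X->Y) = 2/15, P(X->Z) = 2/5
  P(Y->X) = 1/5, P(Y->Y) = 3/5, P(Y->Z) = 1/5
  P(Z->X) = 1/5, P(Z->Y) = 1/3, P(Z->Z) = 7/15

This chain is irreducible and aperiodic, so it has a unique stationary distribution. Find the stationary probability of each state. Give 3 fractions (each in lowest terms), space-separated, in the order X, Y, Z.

Answer: 3/11 46/121 42/121

Derivation:
The stationary distribution satisfies pi = pi * P, i.e.:
  pi_X = 7/15*pi_X + 1/5*pi_Y + 1/5*pi_Z
  pi_Y = 2/15*pi_X + 3/5*pi_Y + 1/3*pi_Z
  pi_Z = 2/5*pi_X + 1/5*pi_Y + 7/15*pi_Z
with normalization: pi_X + pi_Y + pi_Z = 1.

Using the first 2 balance equations plus normalization, the linear system A*pi = b is:
  [-8/15, 1/5, 1/5] . pi = 0
  [2/15, -2/5, 1/3] . pi = 0
  [1, 1, 1] . pi = 1

Solving yields:
  pi_X = 3/11
  pi_Y = 46/121
  pi_Z = 42/121

Verification (pi * P):
  3/11*7/15 + 46/121*1/5 + 42/121*1/5 = 3/11 = pi_X  (ok)
  3/11*2/15 + 46/121*3/5 + 42/121*1/3 = 46/121 = pi_Y  (ok)
  3/11*2/5 + 46/121*1/5 + 42/121*7/15 = 42/121 = pi_Z  (ok)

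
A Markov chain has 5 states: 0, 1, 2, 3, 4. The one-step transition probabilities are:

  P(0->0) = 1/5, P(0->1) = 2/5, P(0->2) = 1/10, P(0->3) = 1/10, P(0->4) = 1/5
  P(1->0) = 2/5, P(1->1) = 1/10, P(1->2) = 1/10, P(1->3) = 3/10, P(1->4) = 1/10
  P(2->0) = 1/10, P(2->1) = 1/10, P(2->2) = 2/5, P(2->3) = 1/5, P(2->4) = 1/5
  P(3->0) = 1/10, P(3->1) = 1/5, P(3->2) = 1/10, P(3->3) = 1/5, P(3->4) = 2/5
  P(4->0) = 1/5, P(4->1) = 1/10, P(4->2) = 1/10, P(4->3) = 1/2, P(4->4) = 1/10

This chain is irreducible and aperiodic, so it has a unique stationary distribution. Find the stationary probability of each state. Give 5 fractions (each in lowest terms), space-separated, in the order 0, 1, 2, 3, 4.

Answer: 414/2107 223/1204 1/7 1107/4214 1793/8428

Derivation:
The stationary distribution satisfies pi = pi * P, i.e.:
  pi_0 = 1/5*pi_0 + 2/5*pi_1 + 1/10*pi_2 + 1/10*pi_3 + 1/5*pi_4
  pi_1 = 2/5*pi_0 + 1/10*pi_1 + 1/10*pi_2 + 1/5*pi_3 + 1/10*pi_4
  pi_2 = 1/10*pi_0 + 1/10*pi_1 + 2/5*pi_2 + 1/10*pi_3 + 1/10*pi_4
  pi_3 = 1/10*pi_0 + 3/10*pi_1 + 1/5*pi_2 + 1/5*pi_3 + 1/2*pi_4
  pi_4 = 1/5*pi_0 + 1/10*pi_1 + 1/5*pi_2 + 2/5*pi_3 + 1/10*pi_4
with normalization: pi_0 + pi_1 + pi_2 + pi_3 + pi_4 = 1.

Using the first 4 balance equations plus normalization, the linear system A*pi = b is:
  [-4/5, 2/5, 1/10, 1/10, 1/5] . pi = 0
  [2/5, -9/10, 1/10, 1/5, 1/10] . pi = 0
  [1/10, 1/10, -3/5, 1/10, 1/10] . pi = 0
  [1/10, 3/10, 1/5, -4/5, 1/2] . pi = 0
  [1, 1, 1, 1, 1] . pi = 1

Solving yields:
  pi_0 = 414/2107
  pi_1 = 223/1204
  pi_2 = 1/7
  pi_3 = 1107/4214
  pi_4 = 1793/8428

Verification (pi * P):
  414/2107*1/5 + 223/1204*2/5 + 1/7*1/10 + 1107/4214*1/10 + 1793/8428*1/5 = 414/2107 = pi_0  (ok)
  414/2107*2/5 + 223/1204*1/10 + 1/7*1/10 + 1107/4214*1/5 + 1793/8428*1/10 = 223/1204 = pi_1  (ok)
  414/2107*1/10 + 223/1204*1/10 + 1/7*2/5 + 1107/4214*1/10 + 1793/8428*1/10 = 1/7 = pi_2  (ok)
  414/2107*1/10 + 223/1204*3/10 + 1/7*1/5 + 1107/4214*1/5 + 1793/8428*1/2 = 1107/4214 = pi_3  (ok)
  414/2107*1/5 + 223/1204*1/10 + 1/7*1/5 + 1107/4214*2/5 + 1793/8428*1/10 = 1793/8428 = pi_4  (ok)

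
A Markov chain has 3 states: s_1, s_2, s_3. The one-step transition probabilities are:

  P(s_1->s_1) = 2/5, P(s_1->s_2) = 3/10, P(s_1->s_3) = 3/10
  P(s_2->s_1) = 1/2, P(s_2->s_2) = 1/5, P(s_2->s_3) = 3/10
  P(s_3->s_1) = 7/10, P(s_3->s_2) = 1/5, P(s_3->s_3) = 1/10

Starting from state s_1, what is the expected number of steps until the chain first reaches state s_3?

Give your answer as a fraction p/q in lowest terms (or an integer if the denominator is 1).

Let h_i = expected steps to first reach s_3 from state i.
Boundary: h_s_3 = 0.
First-step equations for the other states:
  h_s_1 = 1 + 2/5*h_s_1 + 3/10*h_s_2 + 3/10*h_s_3
  h_s_2 = 1 + 1/2*h_s_1 + 1/5*h_s_2 + 3/10*h_s_3

Substituting h_s_3 = 0 and rearranging gives the linear system (I - Q) h = 1:
  [3/5, -3/10] . (h_s_1, h_s_2) = 1
  [-1/2, 4/5] . (h_s_1, h_s_2) = 1

Solving yields:
  h_s_1 = 10/3
  h_s_2 = 10/3

Starting state is s_1, so the expected hitting time is h_s_1 = 10/3.

Answer: 10/3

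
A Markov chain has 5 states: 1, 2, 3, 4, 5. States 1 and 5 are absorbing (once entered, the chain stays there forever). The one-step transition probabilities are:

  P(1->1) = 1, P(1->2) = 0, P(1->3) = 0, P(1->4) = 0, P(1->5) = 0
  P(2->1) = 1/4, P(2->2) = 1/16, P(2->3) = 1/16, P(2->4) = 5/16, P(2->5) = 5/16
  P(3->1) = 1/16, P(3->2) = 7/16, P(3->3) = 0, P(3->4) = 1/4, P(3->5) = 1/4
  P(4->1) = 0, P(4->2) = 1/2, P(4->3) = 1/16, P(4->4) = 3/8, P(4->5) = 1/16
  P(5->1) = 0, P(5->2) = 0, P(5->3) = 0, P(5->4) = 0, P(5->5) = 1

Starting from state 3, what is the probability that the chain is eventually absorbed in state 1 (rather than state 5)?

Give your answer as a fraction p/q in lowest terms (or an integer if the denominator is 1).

Answer: 518/1563

Derivation:
Let a_i = P(absorbed in 1 | start in state i).
Boundary conditions: a_1 = 1, a_5 = 0.
For each transient state i, a_i = sum_j P(i->j) * a_j:
  a_2 = 1/4*a_1 + 1/16*a_2 + 1/16*a_3 + 5/16*a_4 + 5/16*a_5
  a_3 = 1/16*a_1 + 7/16*a_2 + 0*a_3 + 1/4*a_4 + 1/4*a_5
  a_4 = 0*a_1 + 1/2*a_2 + 1/16*a_3 + 3/8*a_4 + 1/16*a_5

Substituting a_1 = 1 and a_5 = 0, rearrange to (I - Q) a = r where r[i] = P(i -> 1):
  [15/16, -1/16, -5/16] . (a_2, a_3, a_4) = 1/4
  [-7/16, 1, -1/4] . (a_2, a_3, a_4) = 1/16
  [-1/2, -1/16, 5/8] . (a_2, a_3, a_4) = 0

Solving yields:
  a_2 = 213/521
  a_3 = 518/1563
  a_4 = 563/1563

Starting state is 3, so the absorption probability is a_3 = 518/1563.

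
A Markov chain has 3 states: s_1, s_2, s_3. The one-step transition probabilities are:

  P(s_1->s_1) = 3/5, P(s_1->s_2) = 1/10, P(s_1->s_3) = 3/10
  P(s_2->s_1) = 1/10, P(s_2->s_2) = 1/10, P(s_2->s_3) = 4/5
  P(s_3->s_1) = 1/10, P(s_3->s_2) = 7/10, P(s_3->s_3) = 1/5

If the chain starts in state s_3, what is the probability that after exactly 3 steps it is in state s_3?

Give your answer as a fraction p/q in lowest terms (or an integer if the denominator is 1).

Answer: 347/1000

Derivation:
Computing P^3 by repeated multiplication:
P^1 =
  s_1: [3/5, 1/10, 3/10]
  s_2: [1/10, 1/10, 4/5]
  s_3: [1/10, 7/10, 1/5]
P^2 =
  s_1: [2/5, 7/25, 8/25]
  s_2: [3/20, 29/50, 27/100]
  s_3: [3/20, 11/50, 63/100]
P^3 =
  s_1: [3/10, 73/250, 51/125]
  s_2: [7/40, 131/500, 563/1000]
  s_3: [7/40, 239/500, 347/1000]

(P^3)[s_3 -> s_3] = 347/1000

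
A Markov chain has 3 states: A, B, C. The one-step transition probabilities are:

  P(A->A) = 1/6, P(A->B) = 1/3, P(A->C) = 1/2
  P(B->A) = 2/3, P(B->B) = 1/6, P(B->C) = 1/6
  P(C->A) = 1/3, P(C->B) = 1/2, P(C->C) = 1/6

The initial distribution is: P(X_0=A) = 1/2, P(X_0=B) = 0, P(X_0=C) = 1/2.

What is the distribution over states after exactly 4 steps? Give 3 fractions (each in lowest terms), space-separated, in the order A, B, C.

Propagating the distribution step by step (d_{t+1} = d_t * P):
d_0 = (A=1/2, B=0, C=1/2)
  d_1[A] = 1/2*1/6 + 0*2/3 + 1/2*1/3 = 1/4
  d_1[B] = 1/2*1/3 + 0*1/6 + 1/2*1/2 = 5/12
  d_1[C] = 1/2*1/2 + 0*1/6 + 1/2*1/6 = 1/3
d_1 = (A=1/4, B=5/12, C=1/3)
  d_2[A] = 1/4*1/6 + 5/12*2/3 + 1/3*1/3 = 31/72
  d_2[B] = 1/4*1/3 + 5/12*1/6 + 1/3*1/2 = 23/72
  d_2[C] = 1/4*1/2 + 5/12*1/6 + 1/3*1/6 = 1/4
d_2 = (A=31/72, B=23/72, C=1/4)
  d_3[A] = 31/72*1/6 + 23/72*2/3 + 1/4*1/3 = 53/144
  d_3[B] = 31/72*1/3 + 23/72*1/6 + 1/4*1/2 = 139/432
  d_3[C] = 31/72*1/2 + 23/72*1/6 + 1/4*1/6 = 67/216
d_3 = (A=53/144, B=139/432, C=67/216)
  d_4[A] = 53/144*1/6 + 139/432*2/3 + 67/216*1/3 = 983/2592
  d_4[B] = 53/144*1/3 + 139/432*1/6 + 67/216*1/2 = 859/2592
  d_4[C] = 53/144*1/2 + 139/432*1/6 + 67/216*1/6 = 125/432
d_4 = (A=983/2592, B=859/2592, C=125/432)

Answer: 983/2592 859/2592 125/432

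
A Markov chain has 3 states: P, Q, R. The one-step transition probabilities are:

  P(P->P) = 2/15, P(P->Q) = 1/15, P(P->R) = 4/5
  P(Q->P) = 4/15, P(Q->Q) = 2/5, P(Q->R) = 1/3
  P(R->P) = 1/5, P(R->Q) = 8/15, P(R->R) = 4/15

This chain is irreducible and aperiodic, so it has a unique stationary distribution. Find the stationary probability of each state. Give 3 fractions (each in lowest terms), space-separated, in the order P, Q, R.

The stationary distribution satisfies pi = pi * P, i.e.:
  pi_P = 2/15*pi_P + 4/15*pi_Q + 1/5*pi_R
  pi_Q = 1/15*pi_P + 2/5*pi_Q + 8/15*pi_R
  pi_R = 4/5*pi_P + 1/3*pi_Q + 4/15*pi_R
with normalization: pi_P + pi_Q + pi_R = 1.

Using the first 2 balance equations plus normalization, the linear system A*pi = b is:
  [-13/15, 4/15, 1/5] . pi = 0
  [1/15, -3/5, 8/15] . pi = 0
  [1, 1, 1] . pi = 1

Solving yields:
  pi_P = 59/279
  pi_Q = 107/279
  pi_R = 113/279

Verification (pi * P):
  59/279*2/15 + 107/279*4/15 + 113/279*1/5 = 59/279 = pi_P  (ok)
  59/279*1/15 + 107/279*2/5 + 113/279*8/15 = 107/279 = pi_Q  (ok)
  59/279*4/5 + 107/279*1/3 + 113/279*4/15 = 113/279 = pi_R  (ok)

Answer: 59/279 107/279 113/279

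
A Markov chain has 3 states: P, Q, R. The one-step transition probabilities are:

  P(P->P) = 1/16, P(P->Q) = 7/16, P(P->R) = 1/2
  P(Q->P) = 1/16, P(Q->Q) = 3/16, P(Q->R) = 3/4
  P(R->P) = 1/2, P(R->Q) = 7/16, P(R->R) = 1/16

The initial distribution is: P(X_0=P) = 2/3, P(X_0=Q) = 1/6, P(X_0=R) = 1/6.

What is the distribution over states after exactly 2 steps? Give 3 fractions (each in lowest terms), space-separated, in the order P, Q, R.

Answer: 137/512 65/192 605/1536

Derivation:
Propagating the distribution step by step (d_{t+1} = d_t * P):
d_0 = (P=2/3, Q=1/6, R=1/6)
  d_1[P] = 2/3*1/16 + 1/6*1/16 + 1/6*1/2 = 13/96
  d_1[Q] = 2/3*7/16 + 1/6*3/16 + 1/6*7/16 = 19/48
  d_1[R] = 2/3*1/2 + 1/6*3/4 + 1/6*1/16 = 15/32
d_1 = (P=13/96, Q=19/48, R=15/32)
  d_2[P] = 13/96*1/16 + 19/48*1/16 + 15/32*1/2 = 137/512
  d_2[Q] = 13/96*7/16 + 19/48*3/16 + 15/32*7/16 = 65/192
  d_2[R] = 13/96*1/2 + 19/48*3/4 + 15/32*1/16 = 605/1536
d_2 = (P=137/512, Q=65/192, R=605/1536)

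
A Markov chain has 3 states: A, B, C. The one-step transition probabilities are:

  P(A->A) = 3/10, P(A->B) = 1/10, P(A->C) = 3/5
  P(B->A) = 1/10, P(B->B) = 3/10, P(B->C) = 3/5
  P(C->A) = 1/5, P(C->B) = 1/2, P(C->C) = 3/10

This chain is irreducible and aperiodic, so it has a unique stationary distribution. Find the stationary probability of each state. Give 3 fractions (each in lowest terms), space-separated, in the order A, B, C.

Answer: 19/104 37/104 6/13

Derivation:
The stationary distribution satisfies pi = pi * P, i.e.:
  pi_A = 3/10*pi_A + 1/10*pi_B + 1/5*pi_C
  pi_B = 1/10*pi_A + 3/10*pi_B + 1/2*pi_C
  pi_C = 3/5*pi_A + 3/5*pi_B + 3/10*pi_C
with normalization: pi_A + pi_B + pi_C = 1.

Using the first 2 balance equations plus normalization, the linear system A*pi = b is:
  [-7/10, 1/10, 1/5] . pi = 0
  [1/10, -7/10, 1/2] . pi = 0
  [1, 1, 1] . pi = 1

Solving yields:
  pi_A = 19/104
  pi_B = 37/104
  pi_C = 6/13

Verification (pi * P):
  19/104*3/10 + 37/104*1/10 + 6/13*1/5 = 19/104 = pi_A  (ok)
  19/104*1/10 + 37/104*3/10 + 6/13*1/2 = 37/104 = pi_B  (ok)
  19/104*3/5 + 37/104*3/5 + 6/13*3/10 = 6/13 = pi_C  (ok)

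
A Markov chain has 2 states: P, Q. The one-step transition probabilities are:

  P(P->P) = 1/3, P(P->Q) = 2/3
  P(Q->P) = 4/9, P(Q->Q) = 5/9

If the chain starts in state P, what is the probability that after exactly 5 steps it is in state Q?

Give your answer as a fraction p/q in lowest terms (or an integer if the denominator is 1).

Answer: 11810/19683

Derivation:
Computing P^5 by repeated multiplication:
P^1 =
  P: [1/3, 2/3]
  Q: [4/9, 5/9]
P^2 =
  P: [11/27, 16/27]
  Q: [32/81, 49/81]
P^3 =
  P: [97/243, 146/243]
  Q: [292/729, 437/729]
P^4 =
  P: [875/2187, 1312/2187]
  Q: [2624/6561, 3937/6561]
P^5 =
  P: [7873/19683, 11810/19683]
  Q: [23620/59049, 35429/59049]

(P^5)[P -> Q] = 11810/19683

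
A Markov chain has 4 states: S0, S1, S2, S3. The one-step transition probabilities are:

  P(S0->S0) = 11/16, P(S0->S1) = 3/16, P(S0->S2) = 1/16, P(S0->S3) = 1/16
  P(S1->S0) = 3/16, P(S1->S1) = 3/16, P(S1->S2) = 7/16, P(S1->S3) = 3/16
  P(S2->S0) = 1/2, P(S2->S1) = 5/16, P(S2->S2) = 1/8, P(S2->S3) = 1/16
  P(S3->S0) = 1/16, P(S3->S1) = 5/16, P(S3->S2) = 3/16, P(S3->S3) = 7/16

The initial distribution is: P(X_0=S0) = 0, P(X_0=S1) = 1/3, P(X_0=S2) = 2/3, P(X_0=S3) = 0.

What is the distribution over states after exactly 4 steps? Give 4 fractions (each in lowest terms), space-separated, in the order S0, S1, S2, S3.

Propagating the distribution step by step (d_{t+1} = d_t * P):
d_0 = (S0=0, S1=1/3, S2=2/3, S3=0)
  d_1[S0] = 0*11/16 + 1/3*3/16 + 2/3*1/2 + 0*1/16 = 19/48
  d_1[S1] = 0*3/16 + 1/3*3/16 + 2/3*5/16 + 0*5/16 = 13/48
  d_1[S2] = 0*1/16 + 1/3*7/16 + 2/3*1/8 + 0*3/16 = 11/48
  d_1[S3] = 0*1/16 + 1/3*3/16 + 2/3*1/16 + 0*7/16 = 5/48
d_1 = (S0=19/48, S1=13/48, S2=11/48, S3=5/48)
  d_2[S0] = 19/48*11/16 + 13/48*3/16 + 11/48*1/2 + 5/48*1/16 = 341/768
  d_2[S1] = 19/48*3/16 + 13/48*3/16 + 11/48*5/16 + 5/48*5/16 = 11/48
  d_2[S2] = 19/48*1/16 + 13/48*7/16 + 11/48*1/8 + 5/48*3/16 = 49/256
  d_2[S3] = 19/48*1/16 + 13/48*3/16 + 11/48*1/16 + 5/48*7/16 = 13/96
d_2 = (S0=341/768, S1=11/48, S2=49/256, S3=13/96)
  d_3[S0] = 341/768*11/16 + 11/48*3/16 + 49/256*1/2 + 13/96*1/16 = 1853/4096
  d_3[S1] = 341/768*3/16 + 11/48*3/16 + 49/256*5/16 + 13/96*5/16 = 1403/6144
  d_3[S2] = 341/768*1/16 + 11/48*7/16 + 49/256*1/8 + 13/96*3/16 = 2179/12288
  d_3[S3] = 341/768*1/16 + 11/48*3/16 + 49/256*1/16 + 13/96*7/16 = 109/768
d_3 = (S0=1853/4096, S1=1403/6144, S2=2179/12288, S3=109/768)
  d_4[S0] = 1853/4096*11/16 + 1403/6144*3/16 + 2179/12288*1/2 + 109/768*1/16 = 29581/65536
  d_4[S1] = 1853/4096*3/16 + 1403/6144*3/16 + 2179/12288*5/16 + 109/768*5/16 = 22355/98304
  d_4[S2] = 1853/4096*1/16 + 1403/6144*7/16 + 2179/12288*1/8 + 109/768*3/16 = 11597/65536
  d_4[S3] = 1853/4096*1/16 + 1403/6144*3/16 + 2179/12288*1/16 + 109/768*7/16 = 7091/49152
d_4 = (S0=29581/65536, S1=22355/98304, S2=11597/65536, S3=7091/49152)

Answer: 29581/65536 22355/98304 11597/65536 7091/49152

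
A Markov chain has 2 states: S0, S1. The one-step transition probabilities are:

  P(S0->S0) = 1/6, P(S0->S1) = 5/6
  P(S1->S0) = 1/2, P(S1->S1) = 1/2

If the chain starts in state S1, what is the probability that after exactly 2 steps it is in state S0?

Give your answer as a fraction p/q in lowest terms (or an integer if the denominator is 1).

Answer: 1/3

Derivation:
Computing P^2 by repeated multiplication:
P^1 =
  S0: [1/6, 5/6]
  S1: [1/2, 1/2]
P^2 =
  S0: [4/9, 5/9]
  S1: [1/3, 2/3]

(P^2)[S1 -> S0] = 1/3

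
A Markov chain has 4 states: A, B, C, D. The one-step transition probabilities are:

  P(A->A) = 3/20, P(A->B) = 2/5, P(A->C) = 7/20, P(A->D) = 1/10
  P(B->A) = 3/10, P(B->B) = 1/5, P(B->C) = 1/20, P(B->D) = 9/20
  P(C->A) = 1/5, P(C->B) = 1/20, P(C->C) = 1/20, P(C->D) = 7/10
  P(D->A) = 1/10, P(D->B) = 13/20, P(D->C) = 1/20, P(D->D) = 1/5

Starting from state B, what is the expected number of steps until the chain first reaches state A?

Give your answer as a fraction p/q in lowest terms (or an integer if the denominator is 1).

Let h_i = expected steps to first reach A from state i.
Boundary: h_A = 0.
First-step equations for the other states:
  h_B = 1 + 3/10*h_A + 1/5*h_B + 1/20*h_C + 9/20*h_D
  h_C = 1 + 1/5*h_A + 1/20*h_B + 1/20*h_C + 7/10*h_D
  h_D = 1 + 1/10*h_A + 13/20*h_B + 1/20*h_C + 1/5*h_D

Substituting h_A = 0 and rearranging gives the linear system (I - Q) h = 1:
  [4/5, -1/20, -9/20] . (h_B, h_C, h_D) = 1
  [-1/20, 19/20, -7/10] . (h_B, h_C, h_D) = 1
  [-13/20, -1/20, 4/5] . (h_B, h_C, h_D) = 1

Solving yields:
  h_B = 1000/221
  h_C = 1140/221
  h_D = 1160/221

Starting state is B, so the expected hitting time is h_B = 1000/221.

Answer: 1000/221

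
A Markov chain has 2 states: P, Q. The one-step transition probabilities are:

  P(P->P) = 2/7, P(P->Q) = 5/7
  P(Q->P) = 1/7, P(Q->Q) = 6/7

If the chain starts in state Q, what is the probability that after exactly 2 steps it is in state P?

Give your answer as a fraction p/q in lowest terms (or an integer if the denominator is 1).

Answer: 8/49

Derivation:
Computing P^2 by repeated multiplication:
P^1 =
  P: [2/7, 5/7]
  Q: [1/7, 6/7]
P^2 =
  P: [9/49, 40/49]
  Q: [8/49, 41/49]

(P^2)[Q -> P] = 8/49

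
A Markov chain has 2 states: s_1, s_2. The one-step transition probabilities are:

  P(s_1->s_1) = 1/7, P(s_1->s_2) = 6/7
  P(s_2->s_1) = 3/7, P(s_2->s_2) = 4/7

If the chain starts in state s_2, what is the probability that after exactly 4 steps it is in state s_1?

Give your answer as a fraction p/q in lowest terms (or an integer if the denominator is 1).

Computing P^4 by repeated multiplication:
P^1 =
  s_1: [1/7, 6/7]
  s_2: [3/7, 4/7]
P^2 =
  s_1: [19/49, 30/49]
  s_2: [15/49, 34/49]
P^3 =
  s_1: [109/343, 234/343]
  s_2: [117/343, 226/343]
P^4 =
  s_1: [811/2401, 1590/2401]
  s_2: [795/2401, 1606/2401]

(P^4)[s_2 -> s_1] = 795/2401

Answer: 795/2401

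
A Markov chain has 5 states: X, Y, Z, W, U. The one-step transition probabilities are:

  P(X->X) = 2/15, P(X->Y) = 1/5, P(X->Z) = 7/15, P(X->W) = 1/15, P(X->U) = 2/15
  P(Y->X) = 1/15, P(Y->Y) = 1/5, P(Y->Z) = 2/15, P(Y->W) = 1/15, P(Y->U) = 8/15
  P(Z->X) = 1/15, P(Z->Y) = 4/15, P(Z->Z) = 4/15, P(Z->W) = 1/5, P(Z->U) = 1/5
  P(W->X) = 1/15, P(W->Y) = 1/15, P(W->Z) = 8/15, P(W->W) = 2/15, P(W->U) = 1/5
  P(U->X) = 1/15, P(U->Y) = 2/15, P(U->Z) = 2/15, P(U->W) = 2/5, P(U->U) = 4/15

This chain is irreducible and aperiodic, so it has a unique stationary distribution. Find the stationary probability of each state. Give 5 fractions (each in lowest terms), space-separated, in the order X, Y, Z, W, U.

The stationary distribution satisfies pi = pi * P, i.e.:
  pi_X = 2/15*pi_X + 1/15*pi_Y + 1/15*pi_Z + 1/15*pi_W + 1/15*pi_U
  pi_Y = 1/5*pi_X + 1/5*pi_Y + 4/15*pi_Z + 1/15*pi_W + 2/15*pi_U
  pi_Z = 7/15*pi_X + 2/15*pi_Y + 4/15*pi_Z + 8/15*pi_W + 2/15*pi_U
  pi_W = 1/15*pi_X + 1/15*pi_Y + 1/5*pi_Z + 2/15*pi_W + 2/5*pi_U
  pi_U = 2/15*pi_X + 8/15*pi_Y + 1/5*pi_Z + 1/5*pi_W + 4/15*pi_U
with normalization: pi_X + pi_Y + pi_Z + pi_W + pi_U = 1.

Using the first 4 balance equations plus normalization, the linear system A*pi = b is:
  [-13/15, 1/15, 1/15, 1/15, 1/15] . pi = 0
  [1/5, -4/5, 4/15, 1/15, 2/15] . pi = 0
  [7/15, 2/15, -11/15, 8/15, 2/15] . pi = 0
  [1/15, 1/15, 1/5, -13/15, 2/5] . pi = 0
  [1, 1, 1, 1, 1] . pi = 1

Solving yields:
  pi_X = 1/14
  pi_Y = 8959/51870
  pi_Z = 4793/17290
  pi_W = 829/3990
  pi_U = 1405/5187

Verification (pi * P):
  1/14*2/15 + 8959/51870*1/15 + 4793/17290*1/15 + 829/3990*1/15 + 1405/5187*1/15 = 1/14 = pi_X  (ok)
  1/14*1/5 + 8959/51870*1/5 + 4793/17290*4/15 + 829/3990*1/15 + 1405/5187*2/15 = 8959/51870 = pi_Y  (ok)
  1/14*7/15 + 8959/51870*2/15 + 4793/17290*4/15 + 829/3990*8/15 + 1405/5187*2/15 = 4793/17290 = pi_Z  (ok)
  1/14*1/15 + 8959/51870*1/15 + 4793/17290*1/5 + 829/3990*2/15 + 1405/5187*2/5 = 829/3990 = pi_W  (ok)
  1/14*2/15 + 8959/51870*8/15 + 4793/17290*1/5 + 829/3990*1/5 + 1405/5187*4/15 = 1405/5187 = pi_U  (ok)

Answer: 1/14 8959/51870 4793/17290 829/3990 1405/5187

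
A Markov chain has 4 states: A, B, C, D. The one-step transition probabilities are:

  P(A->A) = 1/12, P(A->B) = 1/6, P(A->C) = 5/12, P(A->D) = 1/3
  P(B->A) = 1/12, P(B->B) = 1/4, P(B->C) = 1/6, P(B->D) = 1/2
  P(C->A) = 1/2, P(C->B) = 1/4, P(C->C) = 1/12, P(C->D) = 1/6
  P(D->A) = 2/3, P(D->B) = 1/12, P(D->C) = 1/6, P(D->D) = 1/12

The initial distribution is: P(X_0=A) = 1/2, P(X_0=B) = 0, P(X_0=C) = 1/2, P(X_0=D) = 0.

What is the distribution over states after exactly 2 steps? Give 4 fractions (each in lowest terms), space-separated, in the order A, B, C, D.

Propagating the distribution step by step (d_{t+1} = d_t * P):
d_0 = (A=1/2, B=0, C=1/2, D=0)
  d_1[A] = 1/2*1/12 + 0*1/12 + 1/2*1/2 + 0*2/3 = 7/24
  d_1[B] = 1/2*1/6 + 0*1/4 + 1/2*1/4 + 0*1/12 = 5/24
  d_1[C] = 1/2*5/12 + 0*1/6 + 1/2*1/12 + 0*1/6 = 1/4
  d_1[D] = 1/2*1/3 + 0*1/2 + 1/2*1/6 + 0*1/12 = 1/4
d_1 = (A=7/24, B=5/24, C=1/4, D=1/4)
  d_2[A] = 7/24*1/12 + 5/24*1/12 + 1/4*1/2 + 1/4*2/3 = 1/3
  d_2[B] = 7/24*1/6 + 5/24*1/4 + 1/4*1/4 + 1/4*1/12 = 53/288
  d_2[C] = 7/24*5/12 + 5/24*1/6 + 1/4*1/12 + 1/4*1/6 = 7/32
  d_2[D] = 7/24*1/3 + 5/24*1/2 + 1/4*1/6 + 1/4*1/12 = 19/72
d_2 = (A=1/3, B=53/288, C=7/32, D=19/72)

Answer: 1/3 53/288 7/32 19/72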